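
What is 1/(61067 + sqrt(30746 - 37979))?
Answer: 61067/3729185722 - I*sqrt(7233)/3729185722 ≈ 1.6375e-5 - 2.2806e-8*I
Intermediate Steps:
1/(61067 + sqrt(30746 - 37979)) = 1/(61067 + sqrt(-7233)) = 1/(61067 + I*sqrt(7233))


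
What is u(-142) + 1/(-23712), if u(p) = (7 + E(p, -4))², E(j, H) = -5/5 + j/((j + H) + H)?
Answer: 2145467789/44460000 ≈ 48.256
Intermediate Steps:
E(j, H) = -1 + j/(j + 2*H) (E(j, H) = -5*⅕ + j/((H + j) + H) = -1 + j/(j + 2*H))
u(p) = (7 + 8/(-8 + p))² (u(p) = (7 - 2*(-4)/(p + 2*(-4)))² = (7 - 2*(-4)/(p - 8))² = (7 - 2*(-4)/(-8 + p))² = (7 + 8/(-8 + p))²)
u(-142) + 1/(-23712) = (-48 + 7*(-142))²/(-8 - 142)² + 1/(-23712) = (-48 - 994)²/(-150)² - 1/23712 = (-1042)²*(1/22500) - 1/23712 = 1085764*(1/22500) - 1/23712 = 271441/5625 - 1/23712 = 2145467789/44460000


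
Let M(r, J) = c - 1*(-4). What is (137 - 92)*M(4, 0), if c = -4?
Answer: 0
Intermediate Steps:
M(r, J) = 0 (M(r, J) = -4 - 1*(-4) = -4 + 4 = 0)
(137 - 92)*M(4, 0) = (137 - 92)*0 = 45*0 = 0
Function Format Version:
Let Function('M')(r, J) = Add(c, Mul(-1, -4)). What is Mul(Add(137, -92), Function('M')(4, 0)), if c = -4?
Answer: 0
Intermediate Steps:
Function('M')(r, J) = 0 (Function('M')(r, J) = Add(-4, Mul(-1, -4)) = Add(-4, 4) = 0)
Mul(Add(137, -92), Function('M')(4, 0)) = Mul(Add(137, -92), 0) = Mul(45, 0) = 0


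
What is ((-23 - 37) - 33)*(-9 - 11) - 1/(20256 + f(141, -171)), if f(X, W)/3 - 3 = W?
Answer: 36738719/19752 ≈ 1860.0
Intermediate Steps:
f(X, W) = 9 + 3*W
((-23 - 37) - 33)*(-9 - 11) - 1/(20256 + f(141, -171)) = ((-23 - 37) - 33)*(-9 - 11) - 1/(20256 + (9 + 3*(-171))) = (-60 - 33)*(-20) - 1/(20256 + (9 - 513)) = -93*(-20) - 1/(20256 - 504) = 1860 - 1/19752 = 36738719/19752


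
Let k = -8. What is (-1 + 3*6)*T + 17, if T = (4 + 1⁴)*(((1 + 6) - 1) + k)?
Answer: -153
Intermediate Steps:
T = -10 (T = (4 + 1⁴)*(((1 + 6) - 1) - 8) = (4 + 1)*((7 - 1) - 8) = 5*(6 - 8) = 5*(-2) = -10)
(-1 + 3*6)*T + 17 = (-1 + 3*6)*(-10) + 17 = (-1 + 18)*(-10) + 17 = 17*(-10) + 17 = -170 + 17 = -153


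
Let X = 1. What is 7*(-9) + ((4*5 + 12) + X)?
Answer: -30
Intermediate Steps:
7*(-9) + ((4*5 + 12) + X) = 7*(-9) + ((4*5 + 12) + 1) = -63 + ((20 + 12) + 1) = -63 + (32 + 1) = -63 + 33 = -30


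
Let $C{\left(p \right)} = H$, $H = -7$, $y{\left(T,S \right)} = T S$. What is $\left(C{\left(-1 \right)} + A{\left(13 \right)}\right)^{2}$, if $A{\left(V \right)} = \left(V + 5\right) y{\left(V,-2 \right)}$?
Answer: $225625$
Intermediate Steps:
$y{\left(T,S \right)} = S T$
$C{\left(p \right)} = -7$
$A{\left(V \right)} = - 2 V \left(5 + V\right)$ ($A{\left(V \right)} = \left(V + 5\right) \left(- 2 V\right) = \left(5 + V\right) \left(- 2 V\right) = - 2 V \left(5 + V\right)$)
$\left(C{\left(-1 \right)} + A{\left(13 \right)}\right)^{2} = \left(-7 - 26 \left(5 + 13\right)\right)^{2} = \left(-7 - 26 \cdot 18\right)^{2} = \left(-7 - 468\right)^{2} = \left(-475\right)^{2} = 225625$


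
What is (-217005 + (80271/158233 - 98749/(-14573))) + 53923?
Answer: -376038801046938/2305929509 ≈ -1.6307e+5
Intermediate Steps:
(-217005 + (80271/158233 - 98749/(-14573))) + 53923 = (-217005 + (80271*(1/158233) - 98749*(-1/14573))) + 53923 = (-217005 + (80271/158233 + 98749/14573)) + 53923 = (-217005 + 16795139800/2305929509) + 53923 = -500381437960745/2305929509 + 53923 = -376038801046938/2305929509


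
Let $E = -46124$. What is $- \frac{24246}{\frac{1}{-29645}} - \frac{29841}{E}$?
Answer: $\frac{33152670660921}{46124} \approx 7.1877 \cdot 10^{8}$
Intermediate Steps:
$- \frac{24246}{\frac{1}{-29645}} - \frac{29841}{E} = - \frac{24246}{\frac{1}{-29645}} - \frac{29841}{-46124} = - \frac{24246}{- \frac{1}{29645}} - - \frac{29841}{46124} = \left(-24246\right) \left(-29645\right) + \frac{29841}{46124} = 718772670 + \frac{29841}{46124} = \frac{33152670660921}{46124}$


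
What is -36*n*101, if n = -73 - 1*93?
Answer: 603576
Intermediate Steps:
n = -166 (n = -73 - 93 = -166)
-36*n*101 = -36*(-166)*101 = 5976*101 = 603576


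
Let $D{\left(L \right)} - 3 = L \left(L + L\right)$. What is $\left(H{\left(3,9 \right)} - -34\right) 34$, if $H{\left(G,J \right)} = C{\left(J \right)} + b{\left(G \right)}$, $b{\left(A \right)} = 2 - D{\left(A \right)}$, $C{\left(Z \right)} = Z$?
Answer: $816$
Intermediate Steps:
$D{\left(L \right)} = 3 + 2 L^{2}$ ($D{\left(L \right)} = 3 + L \left(L + L\right) = 3 + L 2 L = 3 + 2 L^{2}$)
$b{\left(A \right)} = -1 - 2 A^{2}$ ($b{\left(A \right)} = 2 - \left(3 + 2 A^{2}\right) = -1 - 2 A^{2}$)
$H{\left(G,J \right)} = -1 + J - 2 G^{2}$ ($H{\left(G,J \right)} = J - \left(1 + 2 G^{2}\right) = -1 + J - 2 G^{2}$)
$\left(H{\left(3,9 \right)} - -34\right) 34 = \left(\left(-1 + 9 - 2 \cdot 3^{2}\right) - -34\right) 34 = \left(\left(-1 + 9 - 18\right) + \left(-41 + 75\right)\right) 34 = \left(\left(-1 + 9 - 18\right) + 34\right) 34 = \left(-10 + 34\right) 34 = 24 \cdot 34 = 816$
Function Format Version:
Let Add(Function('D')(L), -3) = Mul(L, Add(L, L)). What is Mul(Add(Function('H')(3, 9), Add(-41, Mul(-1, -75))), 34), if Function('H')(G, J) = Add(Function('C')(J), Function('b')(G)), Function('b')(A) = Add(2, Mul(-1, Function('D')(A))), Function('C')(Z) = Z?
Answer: 816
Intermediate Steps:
Function('D')(L) = Add(3, Mul(2, Pow(L, 2))) (Function('D')(L) = Add(3, Mul(L, Add(L, L))) = Add(3, Mul(L, Mul(2, L))) = Add(3, Mul(2, Pow(L, 2))))
Function('b')(A) = Add(-1, Mul(-2, Pow(A, 2))) (Function('b')(A) = Add(2, Mul(-1, Add(3, Mul(2, Pow(A, 2))))) = Add(2, Add(-3, Mul(-2, Pow(A, 2)))) = Add(-1, Mul(-2, Pow(A, 2))))
Function('H')(G, J) = Add(-1, J, Mul(-2, Pow(G, 2))) (Function('H')(G, J) = Add(J, Add(-1, Mul(-2, Pow(G, 2)))) = Add(-1, J, Mul(-2, Pow(G, 2))))
Mul(Add(Function('H')(3, 9), Add(-41, Mul(-1, -75))), 34) = Mul(Add(Add(-1, 9, Mul(-2, Pow(3, 2))), Add(-41, Mul(-1, -75))), 34) = Mul(Add(Add(-1, 9, Mul(-2, 9)), Add(-41, 75)), 34) = Mul(Add(Add(-1, 9, -18), 34), 34) = Mul(Add(-10, 34), 34) = Mul(24, 34) = 816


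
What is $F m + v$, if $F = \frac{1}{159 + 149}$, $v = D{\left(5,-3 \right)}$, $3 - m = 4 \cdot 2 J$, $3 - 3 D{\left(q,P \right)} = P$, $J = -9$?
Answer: $\frac{691}{308} \approx 2.2435$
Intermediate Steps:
$D{\left(q,P \right)} = 1 - \frac{P}{3}$
$m = 75$ ($m = 3 - 4 \cdot 2 \left(-9\right) = 3 - 8 \left(-9\right) = 3 - -72 = 3 + 72 = 75$)
$v = 2$ ($v = 1 - -1 = 1 + 1 = 2$)
$F = \frac{1}{308} \approx 0.0032468$
$F m + v = \frac{1}{308} \cdot 75 + 2 = \frac{75}{308} + 2 = \frac{691}{308}$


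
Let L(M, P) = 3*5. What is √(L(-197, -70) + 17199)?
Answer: √17214 ≈ 131.20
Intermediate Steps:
L(M, P) = 15
√(L(-197, -70) + 17199) = √(15 + 17199) = √17214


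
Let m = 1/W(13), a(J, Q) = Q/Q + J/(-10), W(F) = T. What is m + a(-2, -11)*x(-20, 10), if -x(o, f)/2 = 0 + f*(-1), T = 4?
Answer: 97/4 ≈ 24.250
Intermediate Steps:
W(F) = 4
x(o, f) = 2*f (x(o, f) = -2*(0 + f*(-1)) = -2*(0 - f) = -(-2)*f = 2*f)
a(J, Q) = 1 - J/10 (a(J, Q) = 1 + J*(-⅒) = 1 - J/10)
m = ¼ (m = 1/4 = ¼ ≈ 0.25000)
m + a(-2, -11)*x(-20, 10) = ¼ + (1 - ⅒*(-2))*(2*10) = ¼ + (1 + ⅕)*20 = ¼ + (6/5)*20 = ¼ + 24 = 97/4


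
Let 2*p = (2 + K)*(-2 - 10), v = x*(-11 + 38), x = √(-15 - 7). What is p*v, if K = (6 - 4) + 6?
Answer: -1620*I*√22 ≈ -7598.5*I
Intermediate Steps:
x = I*√22 (x = √(-22) = I*√22 ≈ 4.6904*I)
K = 8 (K = 2 + 6 = 8)
v = 27*I*√22 (v = (I*√22)*(-11 + 38) = (I*√22)*27 = 27*I*√22 ≈ 126.64*I)
p = -60 (p = ((2 + 8)*(-2 - 10))/2 = (10*(-12))/2 = (½)*(-120) = -60)
p*v = -1620*I*√22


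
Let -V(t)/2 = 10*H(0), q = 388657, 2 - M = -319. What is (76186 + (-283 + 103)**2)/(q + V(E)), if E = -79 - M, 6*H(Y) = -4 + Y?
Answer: 325758/1166011 ≈ 0.27938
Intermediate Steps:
M = 321 (M = 2 - 1*(-319) = 2 + 319 = 321)
H(Y) = -2/3 + Y/6 (H(Y) = (-4 + Y)/6 = -2/3 + Y/6)
E = -400 (E = -79 - 1*321 = -79 - 321 = -400)
V(t) = 40/3 (V(t) = -20*(-2/3 + (1/6)*0) = -20*(-2/3 + 0) = -20*(-2)/3 = -2*(-20/3) = 40/3)
(76186 + (-283 + 103)**2)/(q + V(E)) = (76186 + (-283 + 103)**2)/(388657 + 40/3) = (76186 + (-180)**2)/(1166011/3) = (76186 + 32400)*(3/1166011) = 108586*(3/1166011) = 325758/1166011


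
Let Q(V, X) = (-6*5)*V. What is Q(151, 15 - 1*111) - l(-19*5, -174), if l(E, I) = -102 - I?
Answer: -4602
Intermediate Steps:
Q(V, X) = -30*V
Q(151, 15 - 1*111) - l(-19*5, -174) = -30*151 - (-102 - 1*(-174)) = -4530 - (-102 + 174) = -4530 - 1*72 = -4530 - 72 = -4602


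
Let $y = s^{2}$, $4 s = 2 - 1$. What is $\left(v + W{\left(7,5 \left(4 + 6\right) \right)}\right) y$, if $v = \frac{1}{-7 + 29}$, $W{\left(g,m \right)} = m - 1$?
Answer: $\frac{1079}{352} \approx 3.0653$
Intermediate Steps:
$s = \frac{1}{4}$ ($s = \frac{2 - 1}{4} = \frac{1}{4} \cdot 1 = \frac{1}{4} \approx 0.25$)
$W{\left(g,m \right)} = -1 + m$ ($W{\left(g,m \right)} = m - 1 = -1 + m$)
$y = \frac{1}{16}$ ($y = \left(\frac{1}{4}\right)^{2} = \frac{1}{16} \approx 0.0625$)
$v = \frac{1}{22} \approx 0.045455$
$\left(v + W{\left(7,5 \left(4 + 6\right) \right)}\right) y = \left(\frac{1}{22} - \left(1 - 5 \left(4 + 6\right)\right)\right) \frac{1}{16} = \left(\frac{1}{22} + \left(-1 + 5 \cdot 10\right)\right) \frac{1}{16} = \left(\frac{1}{22} + \left(-1 + 50\right)\right) \frac{1}{16} = \left(\frac{1}{22} + 49\right) \frac{1}{16} = \frac{1079}{22} \cdot \frac{1}{16} = \frac{1079}{352}$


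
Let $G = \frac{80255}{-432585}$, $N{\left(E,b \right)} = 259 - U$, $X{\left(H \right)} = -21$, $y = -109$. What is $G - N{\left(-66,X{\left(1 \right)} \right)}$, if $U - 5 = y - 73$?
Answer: $- \frac{37737463}{86517} \approx -436.19$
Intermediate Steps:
$U = -177$ ($U = 5 - 182 = -177$)
$N{\left(E,b \right)} = 436$ ($N{\left(E,b \right)} = 259 - -177 = 259 + 177 = 436$)
$G = - \frac{16051}{86517}$ ($G = 80255 \left(- \frac{1}{432585}\right) = - \frac{16051}{86517} \approx -0.18552$)
$G - N{\left(-66,X{\left(1 \right)} \right)} = - \frac{16051}{86517} - 436 = - \frac{37737463}{86517}$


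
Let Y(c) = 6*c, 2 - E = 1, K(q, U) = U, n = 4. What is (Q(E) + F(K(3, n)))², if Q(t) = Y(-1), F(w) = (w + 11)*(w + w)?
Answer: 12996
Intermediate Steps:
E = 1 (E = 2 - 1*1 = 2 - 1 = 1)
F(w) = 2*w*(11 + w) (F(w) = (11 + w)*(2*w) = 2*w*(11 + w))
Q(t) = -6 (Q(t) = 6*(-1) = -6)
(Q(E) + F(K(3, n)))² = (-6 + 2*4*(11 + 4))² = (-6 + 2*4*15)² = (-6 + 120)² = 114² = 12996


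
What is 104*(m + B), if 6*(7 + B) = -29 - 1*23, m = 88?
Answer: 22568/3 ≈ 7522.7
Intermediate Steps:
B = -47/3 (B = -7 + (-29 - 1*23)/6 = -7 + (-29 - 23)/6 = -7 + (⅙)*(-52) = -7 - 26/3 = -47/3 ≈ -15.667)
104*(m + B) = 104*(88 - 47/3) = 104*(217/3) = 22568/3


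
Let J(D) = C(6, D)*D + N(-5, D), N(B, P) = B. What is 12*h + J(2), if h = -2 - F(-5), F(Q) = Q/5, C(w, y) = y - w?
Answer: -25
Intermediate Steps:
F(Q) = Q/5 (F(Q) = Q*(1/5) = Q/5)
h = -1 (h = -2 - (-5)/5 = -2 - 1*(-1) = -2 + 1 = -1)
J(D) = -5 + D*(-6 + D) (J(D) = (D - 1*6)*D - 5 = (D - 6)*D - 5 = (-6 + D)*D - 5 = D*(-6 + D) - 5 = -5 + D*(-6 + D))
12*h + J(2) = 12*(-1) + (-5 + 2*(-6 + 2)) = -12 + (-5 + 2*(-4)) = -12 + (-5 - 8) = -12 - 13 = -25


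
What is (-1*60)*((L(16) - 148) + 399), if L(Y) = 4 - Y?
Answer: -14340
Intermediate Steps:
(-1*60)*((L(16) - 148) + 399) = (-1*60)*(((4 - 1*16) - 148) + 399) = -60*(((4 - 16) - 148) + 399) = -60*((-12 - 148) + 399) = -60*(-160 + 399) = -60*239 = -14340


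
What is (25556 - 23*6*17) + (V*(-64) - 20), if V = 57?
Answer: 19542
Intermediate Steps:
(25556 - 23*6*17) + (V*(-64) - 20) = (25556 - 23*6*17) + (57*(-64) - 20) = (25556 - 138*17) + (-3648 - 20) = (25556 - 2346) - 3668 = 23210 - 3668 = 19542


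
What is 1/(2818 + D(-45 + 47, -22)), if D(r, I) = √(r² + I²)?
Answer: 1409/3970318 - √122/3970318 ≈ 0.00035210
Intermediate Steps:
D(r, I) = √(I² + r²)
1/(2818 + D(-45 + 47, -22)) = 1/(2818 + √((-22)² + (-45 + 47)²)) = 1/(2818 + √(484 + 2²)) = 1/(2818 + √(484 + 4)) = 1/(2818 + √488) = 1/(2818 + 2*√122)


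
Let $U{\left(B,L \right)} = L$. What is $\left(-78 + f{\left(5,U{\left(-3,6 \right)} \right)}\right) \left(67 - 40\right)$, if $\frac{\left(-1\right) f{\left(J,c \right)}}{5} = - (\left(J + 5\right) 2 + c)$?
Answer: $1404$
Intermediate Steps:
$f{\left(J,c \right)} = 50 + 5 c + 10 J$ ($f{\left(J,c \right)} = - 5 \left(- (\left(J + 5\right) 2 + c)\right) = - 5 \left(- (\left(5 + J\right) 2 + c)\right) = - 5 \left(- (\left(10 + 2 J\right) + c)\right) = - 5 \left(- (10 + c + 2 J)\right) = - 5 \left(-10 - c - 2 J\right) = 50 + 5 c + 10 J$)
$\left(-78 + f{\left(5,U{\left(-3,6 \right)} \right)}\right) \left(67 - 40\right) = \left(-78 + \left(50 + 5 \cdot 6 + 10 \cdot 5\right)\right) \left(67 - 40\right) = \left(-78 + \left(50 + 30 + 50\right)\right) \left(67 - 40\right) = \left(-78 + 130\right) 27 = 52 \cdot 27 = 1404$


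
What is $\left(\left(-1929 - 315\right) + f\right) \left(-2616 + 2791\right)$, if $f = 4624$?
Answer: $416500$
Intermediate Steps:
$\left(\left(-1929 - 315\right) + f\right) \left(-2616 + 2791\right) = \left(\left(-1929 - 315\right) + 4624\right) \left(-2616 + 2791\right) = \left(\left(-1929 - 315\right) + 4624\right) 175 = \left(-2244 + 4624\right) 175 = 2380 \cdot 175 = 416500$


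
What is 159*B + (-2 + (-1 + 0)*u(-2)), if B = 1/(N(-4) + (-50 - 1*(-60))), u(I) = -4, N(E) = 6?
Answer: 191/16 ≈ 11.938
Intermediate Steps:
B = 1/16 (B = 1/(6 + (-50 - 1*(-60))) = 1/(6 + (-50 + 60)) = 1/(6 + 10) = 1/16 ≈ 0.062500)
159*B + (-2 + (-1 + 0)*u(-2)) = 159*(1/16) + (-2 + (-1 + 0)*(-4)) = 159/16 + (-2 - 1*(-4)) = 159/16 + (-2 + 4) = 159/16 + 2 = 191/16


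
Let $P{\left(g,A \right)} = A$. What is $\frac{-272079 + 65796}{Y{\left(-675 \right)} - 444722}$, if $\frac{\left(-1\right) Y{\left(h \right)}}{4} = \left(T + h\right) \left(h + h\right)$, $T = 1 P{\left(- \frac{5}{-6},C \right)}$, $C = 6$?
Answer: $\frac{4389}{86326} \approx 0.050842$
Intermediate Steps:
$T = 6$ ($T = 1 \cdot 6 = 6$)
$Y{\left(h \right)} = - 8 h \left(6 + h\right)$ ($Y{\left(h \right)} = - 4 \left(6 + h\right) \left(h + h\right) = - 4 \left(6 + h\right) 2 h = - 4 \cdot 2 h \left(6 + h\right) = - 8 h \left(6 + h\right)$)
$\frac{-272079 + 65796}{Y{\left(-675 \right)} - 444722} = \frac{-272079 + 65796}{\left(-8\right) \left(-675\right) \left(6 - 675\right) - 444722} = - \frac{206283}{\left(-8\right) \left(-675\right) \left(-669\right) - 444722} = - \frac{206283}{-3612600 - 444722} = - \frac{206283}{-4057322} = \left(-206283\right) \left(- \frac{1}{4057322}\right) = \frac{4389}{86326}$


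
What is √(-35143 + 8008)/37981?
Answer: 9*I*√335/37981 ≈ 0.0043371*I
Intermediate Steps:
√(-35143 + 8008)/37981 = √(-27135)*(1/37981) = (9*I*√335)*(1/37981) = 9*I*√335/37981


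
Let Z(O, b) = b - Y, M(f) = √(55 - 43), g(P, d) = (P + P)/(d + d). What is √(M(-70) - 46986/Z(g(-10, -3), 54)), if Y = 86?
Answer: √(23493 + 32*√3)/4 ≈ 38.364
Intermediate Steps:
g(P, d) = P/d (g(P, d) = (2*P)/((2*d)) = (2*P)*(1/(2*d)) = P/d)
M(f) = 2*√3 (M(f) = √12 = 2*√3)
Z(O, b) = -86 + b (Z(O, b) = b - 1*86 = b - 86 = -86 + b)
√(M(-70) - 46986/Z(g(-10, -3), 54)) = √(2*√3 - 46986/(-86 + 54)) = √(2*√3 - 46986/(-32)) = √(2*√3 - 46986*(-1/32)) = √(2*√3 + 23493/16) = √(23493/16 + 2*√3)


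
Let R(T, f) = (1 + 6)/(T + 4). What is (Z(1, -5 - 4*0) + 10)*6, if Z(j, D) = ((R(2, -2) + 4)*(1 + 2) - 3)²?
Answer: 1995/2 ≈ 997.50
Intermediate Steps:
R(T, f) = 7/(4 + T)
Z(j, D) = 625/4 (Z(j, D) = ((7/(4 + 2) + 4)*(1 + 2) - 3)² = ((7/6 + 4)*3 - 3)² = ((31/6)*3 - 3)² = (31/2 - 3)² = (25/2)² = 625/4)
(Z(1, -5 - 4*0) + 10)*6 = (625/4 + 10)*6 = (665/4)*6 = 1995/2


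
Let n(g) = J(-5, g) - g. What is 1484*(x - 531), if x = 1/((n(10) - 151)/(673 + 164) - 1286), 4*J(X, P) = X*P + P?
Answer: -94258812480/119617 ≈ -7.8801e+5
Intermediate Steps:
J(X, P) = P/4 + P*X/4 (J(X, P) = (X*P + P)/4 = (P*X + P)/4 = (P + P*X)/4 = P/4 + P*X/4)
n(g) = -2*g (n(g) = g*(1 - 5)/4 - g = (¼)*g*(-4) - g = -g - g = -2*g)
x = -93/119617 (x = 1/((-2*10 - 151)/(673 + 164) - 1286) = 1/((-20 - 151)/837 - 1286) = 1/(-171*1/837 - 1286) = 1/(-19/93 - 1286) = 1/(-119617/93) = -93/119617 ≈ -0.00077748)
1484*(x - 531) = 1484*(-93/119617 - 531) = 1484*(-63516720/119617) = -94258812480/119617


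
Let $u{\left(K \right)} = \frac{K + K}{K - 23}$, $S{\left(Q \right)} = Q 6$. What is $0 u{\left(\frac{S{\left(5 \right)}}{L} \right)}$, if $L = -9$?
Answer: $0$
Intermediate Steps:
$S{\left(Q \right)} = 6 Q$
$u{\left(K \right)} = \frac{2 K}{-23 + K}$
$0 u{\left(\frac{S{\left(5 \right)}}{L} \right)} = 0 \frac{2 \frac{6 \cdot 5}{-9}}{-23 + \frac{6 \cdot 5}{-9}} = 0 \frac{2 \cdot 30 \left(- \frac{1}{9}\right)}{-23 + 30 \left(- \frac{1}{9}\right)} = 0 \cdot 2 \left(- \frac{10}{3}\right) \frac{1}{-23 - \frac{10}{3}} = 0 \cdot 2 \left(- \frac{10}{3}\right) \frac{1}{- \frac{79}{3}} = 0 \cdot 2 \left(- \frac{10}{3}\right) \left(- \frac{3}{79}\right) = 0 \cdot \frac{20}{79} = 0$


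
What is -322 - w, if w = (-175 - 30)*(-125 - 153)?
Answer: -57312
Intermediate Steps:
w = 56990 (w = -205*(-278) = 56990)
-322 - w = -322 - 1*56990 = -322 - 56990 = -57312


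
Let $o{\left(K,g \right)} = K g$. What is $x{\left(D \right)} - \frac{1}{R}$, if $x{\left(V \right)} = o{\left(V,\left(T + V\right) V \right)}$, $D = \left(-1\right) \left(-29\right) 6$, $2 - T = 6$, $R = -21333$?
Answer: $\frac{109799244361}{21333} \approx 5.1469 \cdot 10^{6}$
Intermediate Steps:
$T = -4$ ($T = 2 - 6 = -4$)
$D = 174$ ($D = 29 \cdot 6 = 174$)
$x{\left(V \right)} = V^{2} \left(-4 + V\right)$ ($x{\left(V \right)} = V \left(-4 + V\right) V = V V \left(-4 + V\right) = V^{2} \left(-4 + V\right)$)
$x{\left(D \right)} - \frac{1}{R} = 174^{2} \left(-4 + 174\right) - \frac{1}{-21333} = 30276 \cdot 170 - - \frac{1}{21333} = 5146920 + \frac{1}{21333} = \frac{109799244361}{21333}$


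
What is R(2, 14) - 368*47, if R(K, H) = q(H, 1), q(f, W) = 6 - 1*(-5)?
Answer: -17285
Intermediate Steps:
q(f, W) = 11 (q(f, W) = 6 + 5 = 11)
R(K, H) = 11
R(2, 14) - 368*47 = 11 - 368*47 = 11 - 17296 = -17285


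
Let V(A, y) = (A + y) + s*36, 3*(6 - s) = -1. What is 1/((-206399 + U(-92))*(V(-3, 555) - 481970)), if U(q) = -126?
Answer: 1/99377764750 ≈ 1.0063e-11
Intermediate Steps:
s = 19/3 (s = 6 - 1/3*(-1) = 6 + 1/3 = 19/3 ≈ 6.3333)
V(A, y) = 228 + A + y (V(A, y) = (A + y) + (19/3)*36 = (A + y) + 228 = 228 + A + y)
1/((-206399 + U(-92))*(V(-3, 555) - 481970)) = 1/((-206399 - 126)*((228 - 3 + 555) - 481970)) = 1/(-206525*(780 - 481970)) = 1/(-206525*(-481190)) = 1/99377764750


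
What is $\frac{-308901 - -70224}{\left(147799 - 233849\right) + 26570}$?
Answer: $\frac{238677}{59480} \approx 4.0127$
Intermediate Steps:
$\frac{-308901 - -70224}{\left(147799 - 233849\right) + 26570} = \frac{-308901 + \left(-167900 + 238124\right)}{-86050 + 26570} = \frac{-308901 + 70224}{-59480} = \left(-238677\right) \left(- \frac{1}{59480}\right) = \frac{238677}{59480}$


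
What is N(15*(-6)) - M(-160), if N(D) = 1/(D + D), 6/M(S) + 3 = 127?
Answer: -301/5580 ≈ -0.053943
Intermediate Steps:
M(S) = 3/62 (M(S) = 6/(-3 + 127) = 6/124 = 6*(1/124) = 3/62)
N(D) = 1/(2*D)
N(15*(-6)) - M(-160) = 1/(2*((15*(-6)))) - 1*3/62 = (½)/(-90) - 3/62 = (½)*(-1/90) - 3/62 = -1/180 - 3/62 = -301/5580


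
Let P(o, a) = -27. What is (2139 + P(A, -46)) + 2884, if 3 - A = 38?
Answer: 4996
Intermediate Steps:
A = -35 (A = 3 - 1*38 = 3 - 38 = -35)
(2139 + P(A, -46)) + 2884 = (2139 - 27) + 2884 = 2112 + 2884 = 4996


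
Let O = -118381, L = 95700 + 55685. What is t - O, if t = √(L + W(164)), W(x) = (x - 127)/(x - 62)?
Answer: 118381 + √1575013314/102 ≈ 1.1877e+5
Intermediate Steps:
L = 151385
W(x) = (-127 + x)/(-62 + x)
t = √1575013314/102 (t = √(151385 + (-127 + 164)/(-62 + 164)) = √(151385 + 37/102) = √(15441307/102) = √1575013314/102 ≈ 389.08)
t - O = √1575013314/102 - 1*(-118381) = √1575013314/102 + 118381 = 118381 + √1575013314/102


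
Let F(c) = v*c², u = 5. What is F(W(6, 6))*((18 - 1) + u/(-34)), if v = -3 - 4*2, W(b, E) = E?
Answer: -113454/17 ≈ -6673.8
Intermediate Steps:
v = -11 (v = -3 - 8 = -11)
F(c) = -11*c²
F(W(6, 6))*((18 - 1) + u/(-34)) = (-11*6²)*((18 - 1) + 5/(-34)) = (-11*36)*(17 + 5*(-1/34)) = -396*(17 - 5/34) = -396*573/34 = -113454/17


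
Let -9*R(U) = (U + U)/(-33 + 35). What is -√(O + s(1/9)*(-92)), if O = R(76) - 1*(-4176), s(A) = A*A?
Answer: -2*√84370/9 ≈ -64.548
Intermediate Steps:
s(A) = A²
R(U) = -U/9 (R(U) = -(U + U)/(9*(-33 + 35)) = -2*U/(9*2) = -U/9)
O = 37508/9 (O = -⅑*76 - 1*(-4176) = -76/9 + 4176 = 37508/9 ≈ 4167.6)
-√(O + s(1/9)*(-92)) = -√(37508/9 + (1/9)²*(-92)) = -√(37508/9 + (⅑)²*(-92)) = -√(37508/9 + (1/81)*(-92)) = -√(37508/9 - 92/81) = -√(337480/81) = -2*√84370/9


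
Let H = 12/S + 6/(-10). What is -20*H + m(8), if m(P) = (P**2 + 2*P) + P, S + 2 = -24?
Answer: 1420/13 ≈ 109.23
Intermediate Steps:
S = -26 (S = -2 - 24 = -26)
m(P) = P**2 + 3*P
H = -69/65 (H = 12/(-26) + 6/(-10) = 12*(-1/26) + 6*(-1/10) = -6/13 - 3/5 = -69/65 ≈ -1.0615)
-20*H + m(8) = -20*(-69/65) + 8*(3 + 8) = 276/13 + 8*11 = 276/13 + 88 = 1420/13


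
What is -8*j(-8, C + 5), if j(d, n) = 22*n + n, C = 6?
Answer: -2024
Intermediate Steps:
j(d, n) = 23*n
-8*j(-8, C + 5) = -184*(6 + 5) = -184*11 = -8*253 = -2024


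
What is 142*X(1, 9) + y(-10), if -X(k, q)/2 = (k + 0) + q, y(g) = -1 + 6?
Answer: -2835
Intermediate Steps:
y(g) = 5
X(k, q) = -2*k - 2*q (X(k, q) = -2*((k + 0) + q) = -2*(k + q) = -2*k - 2*q)
142*X(1, 9) + y(-10) = 142*(-2*1 - 2*9) + 5 = 142*(-2 - 18) + 5 = 142*(-20) + 5 = -2840 + 5 = -2835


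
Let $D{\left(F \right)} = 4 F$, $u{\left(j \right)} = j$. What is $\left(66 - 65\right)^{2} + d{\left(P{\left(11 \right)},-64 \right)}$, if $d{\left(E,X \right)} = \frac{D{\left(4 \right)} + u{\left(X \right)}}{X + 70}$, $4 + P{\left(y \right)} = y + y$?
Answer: $-7$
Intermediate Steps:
$P{\left(y \right)} = -4 + 2 y$ ($P{\left(y \right)} = -4 + \left(y + y\right) = -4 + 2 y$)
$d{\left(E,X \right)} = \frac{16 + X}{70 + X}$ ($d{\left(E,X \right)} = \frac{4 \cdot 4 + X}{X + 70} = \frac{16 + X}{70 + X}$)
$\left(66 - 65\right)^{2} + d{\left(P{\left(11 \right)},-64 \right)} = \left(66 - 65\right)^{2} + \frac{16 - 64}{70 - 64} = 1^{2} + \frac{1}{6} \left(-48\right) = 1 + \frac{1}{6} \left(-48\right) = 1 - 8 = -7$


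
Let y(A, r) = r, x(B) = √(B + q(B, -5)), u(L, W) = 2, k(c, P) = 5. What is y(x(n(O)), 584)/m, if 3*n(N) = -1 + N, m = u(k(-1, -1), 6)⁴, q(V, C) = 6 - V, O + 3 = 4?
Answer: 73/2 ≈ 36.500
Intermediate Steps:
O = 1 (O = -3 + 4 = 1)
m = 16 (m = 2⁴ = 16)
n(N) = -⅓ + N/3 (n(N) = (-1 + N)/3 = -⅓ + N/3)
x(B) = √6 (x(B) = √(B + (6 - B)) = √6)
y(x(n(O)), 584)/m = 584/16 = 584*(1/16) = 73/2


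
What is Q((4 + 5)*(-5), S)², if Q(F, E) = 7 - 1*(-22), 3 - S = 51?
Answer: 841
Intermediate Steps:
S = -48 (S = 3 - 1*51 = 3 - 51 = -48)
Q(F, E) = 29 (Q(F, E) = 7 + 22 = 29)
Q((4 + 5)*(-5), S)² = 29² = 841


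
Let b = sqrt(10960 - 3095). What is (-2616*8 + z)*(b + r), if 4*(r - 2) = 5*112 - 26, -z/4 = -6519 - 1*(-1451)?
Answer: -88888 - 7216*sqrt(65) ≈ -1.4707e+5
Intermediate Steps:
b = 11*sqrt(65) (b = sqrt(7865) = 11*sqrt(65) ≈ 88.685)
z = 20272 (z = -4*(-6519 - 1*(-1451)) = -4*(-6519 + 1451) = -4*(-5068) = 20272)
r = 271/2 (r = 2 + (5*112 - 26)/4 = 2 + (560 - 26)/4 = 2 + (1/4)*534 = 2 + 267/2 = 271/2 ≈ 135.50)
(-2616*8 + z)*(b + r) = (-2616*8 + 20272)*(11*sqrt(65) + 271/2) = (-20928 + 20272)*(271/2 + 11*sqrt(65)) = -656*(271/2 + 11*sqrt(65)) = -88888 - 7216*sqrt(65)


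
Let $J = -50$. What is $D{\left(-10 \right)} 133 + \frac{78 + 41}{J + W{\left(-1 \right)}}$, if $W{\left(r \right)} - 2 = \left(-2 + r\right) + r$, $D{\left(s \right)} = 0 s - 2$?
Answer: $- \frac{13951}{52} \approx -268.29$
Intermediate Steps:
$D{\left(s \right)} = -2$ ($D{\left(s \right)} = 0 - 2 = -2$)
$W{\left(r \right)} = 2 r$ ($W{\left(r \right)} = 2 + \left(\left(-2 + r\right) + r\right) = 2 + \left(-2 + 2 r\right) = 2 r$)
$D{\left(-10 \right)} 133 + \frac{78 + 41}{J + W{\left(-1 \right)}} = \left(-2\right) 133 + \frac{78 + 41}{-50 + 2 \left(-1\right)} = -266 + \frac{119}{-50 - 2} = -266 + \frac{119}{-52} = -266 + 119 \left(- \frac{1}{52}\right) = -266 - \frac{119}{52} = - \frac{13951}{52}$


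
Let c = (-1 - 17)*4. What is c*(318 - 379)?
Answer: 4392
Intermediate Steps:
c = -72 (c = -18*4 = -72)
c*(318 - 379) = -72*(318 - 379) = -72*(-61) = 4392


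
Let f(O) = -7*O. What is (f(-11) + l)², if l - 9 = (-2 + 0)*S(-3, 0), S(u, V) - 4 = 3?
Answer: 5184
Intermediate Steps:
S(u, V) = 7 (S(u, V) = 4 + 3 = 7)
l = -5 (l = 9 + (-2 + 0)*7 = 9 - 2*7 = 9 - 14 = -5)
(f(-11) + l)² = (-7*(-11) - 5)² = (77 - 5)² = 72² = 5184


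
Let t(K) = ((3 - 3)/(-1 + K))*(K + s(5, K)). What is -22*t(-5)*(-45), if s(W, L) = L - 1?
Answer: 0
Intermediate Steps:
s(W, L) = -1 + L
t(K) = 0 (t(K) = ((3 - 3)/(-1 + K))*(K + (-1 + K)) = (0/(-1 + K))*(-1 + 2*K) = 0*(-1 + 2*K) = 0)
-22*t(-5)*(-45) = -22*0*(-45) = 0*(-45) = 0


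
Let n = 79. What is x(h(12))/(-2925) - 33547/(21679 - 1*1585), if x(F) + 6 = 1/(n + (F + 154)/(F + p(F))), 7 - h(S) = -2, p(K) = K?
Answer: -5753235301/3450307250 ≈ -1.6675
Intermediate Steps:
h(S) = 9 (h(S) = 7 - 1*(-2) = 7 + 2 = 9)
x(F) = -6 + 1/(79 + (154 + F)/(2*F)) (x(F) = -6 + 1/(79 + (F + 154)/(F + F)) = -6 + 1/(79 + (154 + F)/((2*F))) = -6 + 1/(79 + (154 + F)*(1/(2*F))) = -6 + 1/(79 + (154 + F)/(2*F)))
x(h(12))/(-2925) - 33547/(21679 - 1*1585) = (28*(-33 - 34*9)/(154 + 159*9))/(-2925) - 33547/(21679 - 1*1585) = (28*(-33 - 306)/(154 + 1431))*(-1/2925) - 33547/(21679 - 1585) = (28*(-339)/1585)*(-1/2925) - 33547/20094 = (28*(1/1585)*(-339))*(-1/2925) - 33547*1/20094 = -9492/1585*(-1/2925) - 33547/20094 = 3164/1545375 - 33547/20094 = -5753235301/3450307250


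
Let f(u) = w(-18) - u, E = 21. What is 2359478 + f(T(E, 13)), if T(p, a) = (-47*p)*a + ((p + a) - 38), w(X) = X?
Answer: 2372295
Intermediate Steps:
T(p, a) = -38 + a + p - 47*a*p (T(p, a) = -47*a*p + ((a + p) - 38) = -47*a*p + (-38 + a + p) = -38 + a + p - 47*a*p)
f(u) = -18 - u
2359478 + f(T(E, 13)) = 2359478 + (-18 - (-38 + 13 + 21 - 47*13*21)) = 2359478 + (-18 - (-38 + 13 + 21 - 12831)) = 2359478 + (-18 - 1*(-12835)) = 2359478 + (-18 + 12835) = 2359478 + 12817 = 2372295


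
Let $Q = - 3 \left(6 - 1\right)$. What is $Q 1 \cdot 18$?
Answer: $-270$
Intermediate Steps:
$Q = -15$ ($Q = \left(-3\right) 5 = -15$)
$Q 1 \cdot 18 = \left(-15\right) 1 \cdot 18 = \left(-15\right) 18 = -270$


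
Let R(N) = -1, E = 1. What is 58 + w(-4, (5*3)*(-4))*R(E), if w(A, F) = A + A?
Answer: 66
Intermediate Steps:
w(A, F) = 2*A
58 + w(-4, (5*3)*(-4))*R(E) = 58 + (2*(-4))*(-1) = 58 - 8*(-1) = 58 + 8 = 66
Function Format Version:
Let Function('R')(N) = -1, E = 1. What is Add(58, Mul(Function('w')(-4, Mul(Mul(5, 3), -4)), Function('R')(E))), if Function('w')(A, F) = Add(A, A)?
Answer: 66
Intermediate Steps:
Function('w')(A, F) = Mul(2, A)
Add(58, Mul(Function('w')(-4, Mul(Mul(5, 3), -4)), Function('R')(E))) = Add(58, Mul(Mul(2, -4), -1)) = Add(58, Mul(-8, -1)) = Add(58, 8) = 66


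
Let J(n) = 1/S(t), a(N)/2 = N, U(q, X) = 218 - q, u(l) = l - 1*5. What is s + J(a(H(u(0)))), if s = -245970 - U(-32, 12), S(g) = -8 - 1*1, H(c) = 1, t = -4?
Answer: -2215981/9 ≈ -2.4622e+5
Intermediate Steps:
u(l) = -5 + l (u(l) = l - 5 = -5 + l)
S(g) = -9 (S(g) = -8 - 1 = -9)
a(N) = 2*N
J(n) = -⅑ (J(n) = 1/(-9) = -⅑)
s = -246220 (s = -245970 - (218 - 1*(-32)) = -245970 - (218 + 32) = -245970 - 1*250 = -245970 - 250 = -246220)
s + J(a(H(u(0)))) = -246220 - ⅑ = -2215981/9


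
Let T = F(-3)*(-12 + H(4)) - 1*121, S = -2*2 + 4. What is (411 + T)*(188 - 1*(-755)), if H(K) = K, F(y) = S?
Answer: 273470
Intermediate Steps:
S = 0 (S = -4 + 4 = 0)
F(y) = 0
T = -121 (T = 0*(-12 + 4) - 1*121 = 0*(-8) - 121 = 0 - 121 = -121)
(411 + T)*(188 - 1*(-755)) = (411 - 121)*(188 - 1*(-755)) = 290*(188 + 755) = 290*943 = 273470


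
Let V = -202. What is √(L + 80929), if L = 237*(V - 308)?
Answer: I*√39941 ≈ 199.85*I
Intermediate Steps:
L = -120870 (L = 237*(-202 - 308) = 237*(-510) = -120870)
√(L + 80929) = √(-120870 + 80929) = √(-39941) = I*√39941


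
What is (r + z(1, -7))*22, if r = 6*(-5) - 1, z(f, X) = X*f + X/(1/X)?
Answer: 242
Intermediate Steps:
z(f, X) = X² + X*f (z(f, X) = X*f + X*X = X*f + X² = X² + X*f)
r = -31 (r = -30 - 1 = -31)
(r + z(1, -7))*22 = (-31 - 7*(-7 + 1))*22 = (-31 - 7*(-6))*22 = (-31 + 42)*22 = 11*22 = 242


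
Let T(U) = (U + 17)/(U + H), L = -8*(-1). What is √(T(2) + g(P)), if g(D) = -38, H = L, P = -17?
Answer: 19*I*√10/10 ≈ 6.0083*I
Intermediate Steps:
L = 8
H = 8
T(U) = (17 + U)/(8 + U) (T(U) = (U + 17)/(U + 8) = (17 + U)/(8 + U))
√(T(2) + g(P)) = √((17 + 2)/(8 + 2) - 38) = √(19/10 - 38) = √(-361/10) = 19*I*√10/10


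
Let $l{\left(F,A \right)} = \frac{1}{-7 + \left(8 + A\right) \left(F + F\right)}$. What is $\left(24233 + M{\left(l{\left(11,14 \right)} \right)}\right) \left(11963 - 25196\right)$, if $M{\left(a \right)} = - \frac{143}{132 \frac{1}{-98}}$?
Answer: $- \frac{644160385}{2} \approx -3.2208 \cdot 10^{8}$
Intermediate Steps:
$l{\left(F,A \right)} = \frac{1}{-7 + 2 F \left(8 + A\right)}$ ($l{\left(F,A \right)} = \frac{1}{-7 + \left(8 + A\right) 2 F} = \frac{1}{-7 + 2 F \left(8 + A\right)}$)
$M{\left(a \right)} = \frac{637}{6}$ ($M{\left(a \right)} = - \frac{143}{132 \left(- \frac{1}{98}\right)} = - \frac{143}{- \frac{66}{49}} = \left(-143\right) \left(- \frac{49}{66}\right) = \frac{637}{6}$)
$\left(24233 + M{\left(l{\left(11,14 \right)} \right)}\right) \left(11963 - 25196\right) = \left(24233 + \frac{637}{6}\right) \left(11963 - 25196\right) = \frac{146035}{6} \left(-13233\right) = - \frac{644160385}{2}$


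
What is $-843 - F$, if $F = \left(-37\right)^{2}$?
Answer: $-2212$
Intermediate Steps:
$F = 1369$
$-843 - F = -843 - 1369 = -2212$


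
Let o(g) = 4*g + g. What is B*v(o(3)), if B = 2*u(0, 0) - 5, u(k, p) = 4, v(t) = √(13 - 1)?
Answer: 6*√3 ≈ 10.392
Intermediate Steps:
o(g) = 5*g
v(t) = 2*√3 (v(t) = √12 = 2*√3)
B = 3 (B = 2*4 - 5 = 8 - 5 = 3)
B*v(o(3)) = 3*(2*√3) = 6*√3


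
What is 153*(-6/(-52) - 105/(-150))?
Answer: 8109/65 ≈ 124.75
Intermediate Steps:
153*(-6/(-52) - 105/(-150)) = 153*(-6*(-1/52) - 105*(-1/150)) = 153*(3/26 + 7/10) = 153*(53/65) = 8109/65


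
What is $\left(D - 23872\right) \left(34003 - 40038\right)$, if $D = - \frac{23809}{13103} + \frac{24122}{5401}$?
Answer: $\frac{10194426544661065}{70769303} \approx 1.4405 \cdot 10^{8}$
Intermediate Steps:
$D = \frac{187478157}{70769303}$ ($D = \left(-23809\right) \frac{1}{13103} + 24122 \cdot \frac{1}{5401} = - \frac{23809}{13103} + \frac{24122}{5401} = \frac{187478157}{70769303} \approx 2.6491$)
$\left(D - 23872\right) \left(34003 - 40038\right) = \left(\frac{187478157}{70769303} - 23872\right) \left(34003 - 40038\right) = \left(- \frac{1689217323059}{70769303}\right) \left(-6035\right) = \frac{10194426544661065}{70769303}$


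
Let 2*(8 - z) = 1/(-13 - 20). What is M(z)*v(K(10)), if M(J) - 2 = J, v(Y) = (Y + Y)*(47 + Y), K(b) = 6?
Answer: 70066/11 ≈ 6369.6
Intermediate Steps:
z = 529/66 (z = 8 - 1/(2*(-13 - 20)) = 8 - ½/(-33) = 8 - ½*(-1/33) = 8 + 1/66 = 529/66 ≈ 8.0152)
v(Y) = 2*Y*(47 + Y) (v(Y) = (2*Y)*(47 + Y) = 2*Y*(47 + Y))
M(J) = 2 + J
M(z)*v(K(10)) = (2 + 529/66)*(2*6*(47 + 6)) = 661*(2*6*53)/66 = (661/66)*636 = 70066/11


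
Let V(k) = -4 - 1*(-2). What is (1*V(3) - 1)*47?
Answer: -141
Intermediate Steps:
V(k) = -2 (V(k) = -4 + 2 = -2)
(1*V(3) - 1)*47 = (1*(-2) - 1)*47 = (-2 - 1)*47 = -3*47 = -141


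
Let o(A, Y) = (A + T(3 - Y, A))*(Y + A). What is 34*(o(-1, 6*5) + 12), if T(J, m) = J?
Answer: -27200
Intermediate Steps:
o(A, Y) = (A + Y)*(3 + A - Y) (o(A, Y) = (A + (3 - Y))*(Y + A) = (3 + A - Y)*(A + Y) = (A + Y)*(3 + A - Y))
34*(o(-1, 6*5) + 12) = 34*(((-1)² - (6*5)² + 3*(-1) + 3*(6*5)) + 12) = 34*((1 - 1*30² - 3 + 3*30) + 12) = 34*((1 - 1*900 - 3 + 90) + 12) = 34*((1 - 900 - 3 + 90) + 12) = 34*(-812 + 12) = 34*(-800) = -27200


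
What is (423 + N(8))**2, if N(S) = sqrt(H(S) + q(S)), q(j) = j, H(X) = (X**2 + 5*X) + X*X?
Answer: 179105 + 3384*sqrt(11) ≈ 1.9033e+5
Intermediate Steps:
H(X) = 2*X**2 + 5*X (H(X) = (X**2 + 5*X) + X**2 = 2*X**2 + 5*X)
N(S) = sqrt(S + S*(5 + 2*S)) (N(S) = sqrt(S*(5 + 2*S) + S) = sqrt(S + S*(5 + 2*S)))
(423 + N(8))**2 = (423 + sqrt(2)*sqrt(8*(3 + 8)))**2 = (423 + sqrt(2)*sqrt(8*11))**2 = (423 + sqrt(2)*sqrt(88))**2 = (423 + sqrt(2)*(2*sqrt(22)))**2 = (423 + 4*sqrt(11))**2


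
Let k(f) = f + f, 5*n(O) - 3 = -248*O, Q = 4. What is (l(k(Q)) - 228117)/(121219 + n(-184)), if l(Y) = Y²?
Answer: -228053/130346 ≈ -1.7496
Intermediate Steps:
n(O) = ⅗ - 248*O/5 (n(O) = ⅗ + (-248*O)/5 = ⅗ - 248*O/5)
k(f) = 2*f
(l(k(Q)) - 228117)/(121219 + n(-184)) = ((2*4)² - 228117)/(121219 + (⅗ - 248/5*(-184))) = (8² - 228117)/(121219 + (⅗ + 45632/5)) = (64 - 228117)/(121219 + 9127) = -228053/130346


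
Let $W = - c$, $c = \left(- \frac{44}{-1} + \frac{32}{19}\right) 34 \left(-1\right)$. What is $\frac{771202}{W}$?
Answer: $\frac{7326419}{14756} \approx 496.5$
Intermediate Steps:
$c = - \frac{29512}{19}$ ($c = \left(\left(-44\right) \left(-1\right) + 32 \cdot \frac{1}{19}\right) 34 \left(-1\right) = \left(44 + \frac{32}{19}\right) 34 \left(-1\right) = \frac{868}{19} \cdot 34 \left(-1\right) = \frac{29512}{19} \left(-1\right) = - \frac{29512}{19} \approx -1553.3$)
$W = \frac{29512}{19}$ ($W = \left(-1\right) \left(- \frac{29512}{19}\right) = \frac{29512}{19} \approx 1553.3$)
$\frac{771202}{W} = \frac{771202}{\frac{29512}{19}} = 771202 \cdot \frac{19}{29512} = \frac{7326419}{14756}$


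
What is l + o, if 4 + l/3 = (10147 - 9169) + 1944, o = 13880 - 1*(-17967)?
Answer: 40601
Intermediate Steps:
o = 31847 (o = 13880 + 17967 = 31847)
l = 8754 (l = -12 + 3*((10147 - 9169) + 1944) = -12 + 3*(978 + 1944) = -12 + 3*2922 = -12 + 8766 = 8754)
l + o = 8754 + 31847 = 40601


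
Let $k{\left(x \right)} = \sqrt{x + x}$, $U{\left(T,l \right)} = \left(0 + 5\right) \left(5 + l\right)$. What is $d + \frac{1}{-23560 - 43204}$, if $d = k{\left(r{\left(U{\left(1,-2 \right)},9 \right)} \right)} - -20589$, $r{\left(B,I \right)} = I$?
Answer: $\frac{1374603995}{66764} + 3 \sqrt{2} \approx 20593.0$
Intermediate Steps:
$U{\left(T,l \right)} = 25 + 5 l$ ($U{\left(T,l \right)} = 5 \left(5 + l\right) = 25 + 5 l$)
$k{\left(x \right)} = \sqrt{2} \sqrt{x}$ ($k{\left(x \right)} = \sqrt{2 x} = \sqrt{2} \sqrt{x}$)
$d = 20589 + 3 \sqrt{2}$ ($d = \sqrt{2} \sqrt{9} - -20589 = \sqrt{2} \cdot 3 + 20589 = 3 \sqrt{2} + 20589 = 20589 + 3 \sqrt{2} \approx 20593.0$)
$d + \frac{1}{-23560 - 43204} = \left(20589 + 3 \sqrt{2}\right) + \frac{1}{-23560 - 43204} = \left(20589 + 3 \sqrt{2}\right) + \frac{1}{-66764} = \left(20589 + 3 \sqrt{2}\right) - \frac{1}{66764} = \frac{1374603995}{66764} + 3 \sqrt{2}$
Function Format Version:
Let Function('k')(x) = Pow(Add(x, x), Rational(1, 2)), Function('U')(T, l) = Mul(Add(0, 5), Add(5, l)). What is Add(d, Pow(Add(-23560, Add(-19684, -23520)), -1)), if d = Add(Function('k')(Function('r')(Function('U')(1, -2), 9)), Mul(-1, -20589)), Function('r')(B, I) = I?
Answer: Add(Rational(1374603995, 66764), Mul(3, Pow(2, Rational(1, 2)))) ≈ 20593.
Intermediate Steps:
Function('U')(T, l) = Add(25, Mul(5, l)) (Function('U')(T, l) = Mul(5, Add(5, l)) = Add(25, Mul(5, l)))
Function('k')(x) = Mul(Pow(2, Rational(1, 2)), Pow(x, Rational(1, 2))) (Function('k')(x) = Pow(Mul(2, x), Rational(1, 2)) = Mul(Pow(2, Rational(1, 2)), Pow(x, Rational(1, 2))))
d = Add(20589, Mul(3, Pow(2, Rational(1, 2)))) (d = Add(Mul(Pow(2, Rational(1, 2)), Pow(9, Rational(1, 2))), Mul(-1, -20589)) = Add(Mul(Pow(2, Rational(1, 2)), 3), 20589) = Add(Mul(3, Pow(2, Rational(1, 2))), 20589) = Add(20589, Mul(3, Pow(2, Rational(1, 2)))) ≈ 20593.)
Add(d, Pow(Add(-23560, Add(-19684, -23520)), -1)) = Add(Add(20589, Mul(3, Pow(2, Rational(1, 2)))), Pow(Add(-23560, Add(-19684, -23520)), -1)) = Add(Add(20589, Mul(3, Pow(2, Rational(1, 2)))), Pow(Add(-23560, -43204), -1)) = Add(Add(20589, Mul(3, Pow(2, Rational(1, 2)))), Pow(-66764, -1)) = Add(Add(20589, Mul(3, Pow(2, Rational(1, 2)))), Rational(-1, 66764)) = Add(Rational(1374603995, 66764), Mul(3, Pow(2, Rational(1, 2))))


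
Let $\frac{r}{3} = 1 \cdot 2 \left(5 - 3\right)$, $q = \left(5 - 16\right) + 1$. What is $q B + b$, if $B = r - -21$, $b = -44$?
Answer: $-374$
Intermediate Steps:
$q = -10$ ($q = -11 + 1 = -10$)
$r = 12$ ($r = 3 \cdot 1 \cdot 2 \left(5 - 3\right) = 3 \cdot 2 \cdot 2 = 3 \cdot 4 = 12$)
$B = 33$ ($B = 12 - -21 = 12 + 21 = 33$)
$q B + b = \left(-10\right) 33 - 44 = -330 - 44 = -374$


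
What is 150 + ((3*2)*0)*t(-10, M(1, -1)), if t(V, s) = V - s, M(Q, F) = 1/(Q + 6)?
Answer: 150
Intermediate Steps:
M(Q, F) = 1/(6 + Q)
150 + ((3*2)*0)*t(-10, M(1, -1)) = 150 + ((3*2)*0)*(-10 - 1/(6 + 1)) = 150 + (6*0)*(-10 - 1/7) = 150 + 0*(-10 - 1*⅐) = 150 + 0*(-10 - ⅐) = 150 + 0*(-71/7) = 150 + 0 = 150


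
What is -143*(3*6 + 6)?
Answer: -3432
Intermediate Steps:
-143*(3*6 + 6) = -143*(18 + 6) = -143*24 = -3432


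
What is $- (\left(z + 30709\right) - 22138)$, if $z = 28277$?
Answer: $-36848$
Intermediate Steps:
$- (\left(z + 30709\right) - 22138) = - (\left(28277 + 30709\right) - 22138) = - (58986 - 22138) = \left(-1\right) 36848 = -36848$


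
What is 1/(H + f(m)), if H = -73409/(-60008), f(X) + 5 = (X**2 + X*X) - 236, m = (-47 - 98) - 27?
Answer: 60008/3536164825 ≈ 1.6970e-5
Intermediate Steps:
m = -172 (m = -145 - 27 = -172)
f(X) = -241 + 2*X**2 (f(X) = -5 + ((X**2 + X*X) - 236) = -5 + ((X**2 + X**2) - 236) = -5 + (2*X**2 - 236) = -5 + (-236 + 2*X**2) = -241 + 2*X**2)
H = 73409/60008 (H = -73409*(-1/60008) = 73409/60008 ≈ 1.2233)
1/(H + f(m)) = 1/(73409/60008 + (-241 + 2*(-172)**2)) = 1/(73409/60008 + (-241 + 2*29584)) = 1/(73409/60008 + (-241 + 59168)) = 1/(73409/60008 + 58927) = 1/(3536164825/60008) = 60008/3536164825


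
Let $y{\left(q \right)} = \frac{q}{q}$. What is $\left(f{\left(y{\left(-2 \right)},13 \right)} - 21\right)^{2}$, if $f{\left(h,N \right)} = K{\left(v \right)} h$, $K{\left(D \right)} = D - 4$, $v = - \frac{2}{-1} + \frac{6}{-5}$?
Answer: $\frac{14641}{25} \approx 585.64$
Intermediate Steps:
$v = \frac{4}{5}$ ($v = \left(-2\right) \left(-1\right) + 6 \left(- \frac{1}{5}\right) = 2 - \frac{6}{5} = \frac{4}{5} \approx 0.8$)
$y{\left(q \right)} = 1$
$K{\left(D \right)} = -4 + D$ ($K{\left(D \right)} = D - 4 = -4 + D$)
$f{\left(h,N \right)} = - \frac{16 h}{5}$ ($f{\left(h,N \right)} = \left(-4 + \frac{4}{5}\right) h = - \frac{16 h}{5}$)
$\left(f{\left(y{\left(-2 \right)},13 \right)} - 21\right)^{2} = \left(\left(- \frac{16}{5}\right) 1 - 21\right)^{2} = \left(- \frac{16}{5} - 21\right)^{2} = \left(- \frac{121}{5}\right)^{2} = \frac{14641}{25}$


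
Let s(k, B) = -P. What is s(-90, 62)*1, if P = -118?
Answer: 118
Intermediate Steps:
s(k, B) = 118 (s(k, B) = -1*(-118) = 118)
s(-90, 62)*1 = 118*1 = 118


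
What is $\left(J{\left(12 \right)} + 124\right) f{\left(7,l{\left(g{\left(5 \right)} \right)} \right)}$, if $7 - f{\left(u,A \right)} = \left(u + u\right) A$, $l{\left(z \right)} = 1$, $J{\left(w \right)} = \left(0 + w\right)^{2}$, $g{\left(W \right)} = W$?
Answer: $-1876$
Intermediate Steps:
$J{\left(w \right)} = w^{2}$
$f{\left(u,A \right)} = 7 - 2 A u$ ($f{\left(u,A \right)} = 7 - \left(u + u\right) A = 7 - 2 u A = 7 - 2 A u$)
$\left(J{\left(12 \right)} + 124\right) f{\left(7,l{\left(g{\left(5 \right)} \right)} \right)} = \left(12^{2} + 124\right) \left(7 - 2 \cdot 7\right) = \left(144 + 124\right) \left(7 - 14\right) = 268 \left(-7\right) = -1876$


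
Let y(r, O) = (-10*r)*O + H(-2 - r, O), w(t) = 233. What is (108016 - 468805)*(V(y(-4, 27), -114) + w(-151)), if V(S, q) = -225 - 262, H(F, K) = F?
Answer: 91640406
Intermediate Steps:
y(r, O) = -2 - r - 10*O*r (y(r, O) = (-10*r)*O + (-2 - r) = -10*O*r + (-2 - r) = -2 - r - 10*O*r)
V(S, q) = -487
(108016 - 468805)*(V(y(-4, 27), -114) + w(-151)) = (108016 - 468805)*(-487 + 233) = -360789*(-254) = 91640406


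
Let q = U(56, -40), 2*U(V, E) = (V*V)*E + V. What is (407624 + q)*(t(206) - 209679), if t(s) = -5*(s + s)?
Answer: -73035556748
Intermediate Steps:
U(V, E) = V/2 + E*V²/2 (U(V, E) = ((V*V)*E + V)/2 = (V²*E + V)/2 = (E*V² + V)/2 = (V + E*V²)/2 = V/2 + E*V²/2)
q = -62692 (q = (½)*56*(1 - 40*56) = (½)*56*(1 - 2240) = (½)*56*(-2239) = -62692)
t(s) = -10*s
(407624 + q)*(t(206) - 209679) = (407624 - 62692)*(-10*206 - 209679) = 344932*(-2060 - 209679) = 344932*(-211739) = -73035556748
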